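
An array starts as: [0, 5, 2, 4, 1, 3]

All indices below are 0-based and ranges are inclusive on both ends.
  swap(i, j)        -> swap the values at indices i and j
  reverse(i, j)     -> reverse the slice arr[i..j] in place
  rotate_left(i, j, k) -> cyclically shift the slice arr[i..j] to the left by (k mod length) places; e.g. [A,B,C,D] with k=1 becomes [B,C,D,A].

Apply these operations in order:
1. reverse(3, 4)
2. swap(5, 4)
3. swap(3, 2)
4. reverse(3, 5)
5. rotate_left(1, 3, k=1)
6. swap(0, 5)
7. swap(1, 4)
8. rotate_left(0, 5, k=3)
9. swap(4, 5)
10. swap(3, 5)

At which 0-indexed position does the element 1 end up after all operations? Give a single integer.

After 1 (reverse(3, 4)): [0, 5, 2, 1, 4, 3]
After 2 (swap(5, 4)): [0, 5, 2, 1, 3, 4]
After 3 (swap(3, 2)): [0, 5, 1, 2, 3, 4]
After 4 (reverse(3, 5)): [0, 5, 1, 4, 3, 2]
After 5 (rotate_left(1, 3, k=1)): [0, 1, 4, 5, 3, 2]
After 6 (swap(0, 5)): [2, 1, 4, 5, 3, 0]
After 7 (swap(1, 4)): [2, 3, 4, 5, 1, 0]
After 8 (rotate_left(0, 5, k=3)): [5, 1, 0, 2, 3, 4]
After 9 (swap(4, 5)): [5, 1, 0, 2, 4, 3]
After 10 (swap(3, 5)): [5, 1, 0, 3, 4, 2]

Answer: 1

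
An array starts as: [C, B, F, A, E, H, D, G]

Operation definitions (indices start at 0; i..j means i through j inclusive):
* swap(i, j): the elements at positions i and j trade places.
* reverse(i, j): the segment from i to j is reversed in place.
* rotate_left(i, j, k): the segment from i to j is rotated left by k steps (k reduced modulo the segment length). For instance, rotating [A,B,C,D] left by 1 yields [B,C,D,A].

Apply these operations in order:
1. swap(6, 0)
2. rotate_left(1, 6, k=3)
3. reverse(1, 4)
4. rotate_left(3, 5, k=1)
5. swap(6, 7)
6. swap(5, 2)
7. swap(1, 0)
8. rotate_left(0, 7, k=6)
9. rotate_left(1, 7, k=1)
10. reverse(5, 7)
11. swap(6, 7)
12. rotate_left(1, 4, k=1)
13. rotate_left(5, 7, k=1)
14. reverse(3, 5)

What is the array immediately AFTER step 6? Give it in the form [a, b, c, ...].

After 1 (swap(6, 0)): [D, B, F, A, E, H, C, G]
After 2 (rotate_left(1, 6, k=3)): [D, E, H, C, B, F, A, G]
After 3 (reverse(1, 4)): [D, B, C, H, E, F, A, G]
After 4 (rotate_left(3, 5, k=1)): [D, B, C, E, F, H, A, G]
After 5 (swap(6, 7)): [D, B, C, E, F, H, G, A]
After 6 (swap(5, 2)): [D, B, H, E, F, C, G, A]

Answer: [D, B, H, E, F, C, G, A]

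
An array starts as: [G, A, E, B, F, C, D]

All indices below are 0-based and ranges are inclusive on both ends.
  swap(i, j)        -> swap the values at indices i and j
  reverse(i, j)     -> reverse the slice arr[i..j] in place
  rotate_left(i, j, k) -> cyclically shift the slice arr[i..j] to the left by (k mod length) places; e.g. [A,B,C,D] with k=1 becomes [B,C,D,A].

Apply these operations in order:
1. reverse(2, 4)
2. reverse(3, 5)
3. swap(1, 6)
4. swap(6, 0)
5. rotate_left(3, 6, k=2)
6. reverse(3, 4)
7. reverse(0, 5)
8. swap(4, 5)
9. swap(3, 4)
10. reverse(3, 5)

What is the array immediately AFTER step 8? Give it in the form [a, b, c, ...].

After 1 (reverse(2, 4)): [G, A, F, B, E, C, D]
After 2 (reverse(3, 5)): [G, A, F, C, E, B, D]
After 3 (swap(1, 6)): [G, D, F, C, E, B, A]
After 4 (swap(6, 0)): [A, D, F, C, E, B, G]
After 5 (rotate_left(3, 6, k=2)): [A, D, F, B, G, C, E]
After 6 (reverse(3, 4)): [A, D, F, G, B, C, E]
After 7 (reverse(0, 5)): [C, B, G, F, D, A, E]
After 8 (swap(4, 5)): [C, B, G, F, A, D, E]

Answer: [C, B, G, F, A, D, E]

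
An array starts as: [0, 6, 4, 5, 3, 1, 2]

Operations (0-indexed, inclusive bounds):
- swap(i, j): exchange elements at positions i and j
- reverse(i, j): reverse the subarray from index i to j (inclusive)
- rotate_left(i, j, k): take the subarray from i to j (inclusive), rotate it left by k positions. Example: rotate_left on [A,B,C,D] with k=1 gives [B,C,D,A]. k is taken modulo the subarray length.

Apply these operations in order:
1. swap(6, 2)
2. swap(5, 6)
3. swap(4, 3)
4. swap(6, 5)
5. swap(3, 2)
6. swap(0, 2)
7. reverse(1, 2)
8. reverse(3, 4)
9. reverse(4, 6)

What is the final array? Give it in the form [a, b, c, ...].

Answer: [3, 0, 6, 5, 4, 1, 2]

Derivation:
After 1 (swap(6, 2)): [0, 6, 2, 5, 3, 1, 4]
After 2 (swap(5, 6)): [0, 6, 2, 5, 3, 4, 1]
After 3 (swap(4, 3)): [0, 6, 2, 3, 5, 4, 1]
After 4 (swap(6, 5)): [0, 6, 2, 3, 5, 1, 4]
After 5 (swap(3, 2)): [0, 6, 3, 2, 5, 1, 4]
After 6 (swap(0, 2)): [3, 6, 0, 2, 5, 1, 4]
After 7 (reverse(1, 2)): [3, 0, 6, 2, 5, 1, 4]
After 8 (reverse(3, 4)): [3, 0, 6, 5, 2, 1, 4]
After 9 (reverse(4, 6)): [3, 0, 6, 5, 4, 1, 2]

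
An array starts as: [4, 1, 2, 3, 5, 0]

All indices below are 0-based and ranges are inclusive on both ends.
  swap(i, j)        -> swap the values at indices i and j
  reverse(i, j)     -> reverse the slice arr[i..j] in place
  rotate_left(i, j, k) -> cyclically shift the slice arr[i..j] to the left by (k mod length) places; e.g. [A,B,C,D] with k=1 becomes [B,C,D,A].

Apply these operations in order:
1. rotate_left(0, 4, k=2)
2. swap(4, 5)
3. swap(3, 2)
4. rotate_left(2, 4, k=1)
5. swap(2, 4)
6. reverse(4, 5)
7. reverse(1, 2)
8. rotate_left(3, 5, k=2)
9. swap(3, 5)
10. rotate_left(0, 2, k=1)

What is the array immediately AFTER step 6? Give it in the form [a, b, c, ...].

Answer: [2, 3, 4, 0, 1, 5]

Derivation:
After 1 (rotate_left(0, 4, k=2)): [2, 3, 5, 4, 1, 0]
After 2 (swap(4, 5)): [2, 3, 5, 4, 0, 1]
After 3 (swap(3, 2)): [2, 3, 4, 5, 0, 1]
After 4 (rotate_left(2, 4, k=1)): [2, 3, 5, 0, 4, 1]
After 5 (swap(2, 4)): [2, 3, 4, 0, 5, 1]
After 6 (reverse(4, 5)): [2, 3, 4, 0, 1, 5]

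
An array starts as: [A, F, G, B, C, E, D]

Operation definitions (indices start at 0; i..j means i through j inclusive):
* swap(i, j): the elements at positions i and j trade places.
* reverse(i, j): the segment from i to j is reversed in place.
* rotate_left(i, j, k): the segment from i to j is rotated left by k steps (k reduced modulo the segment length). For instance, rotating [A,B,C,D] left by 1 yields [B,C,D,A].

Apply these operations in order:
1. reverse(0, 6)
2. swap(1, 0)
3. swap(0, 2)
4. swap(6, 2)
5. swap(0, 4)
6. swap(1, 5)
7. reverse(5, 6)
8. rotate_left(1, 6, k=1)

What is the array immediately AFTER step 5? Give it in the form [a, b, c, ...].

After 1 (reverse(0, 6)): [D, E, C, B, G, F, A]
After 2 (swap(1, 0)): [E, D, C, B, G, F, A]
After 3 (swap(0, 2)): [C, D, E, B, G, F, A]
After 4 (swap(6, 2)): [C, D, A, B, G, F, E]
After 5 (swap(0, 4)): [G, D, A, B, C, F, E]

Answer: [G, D, A, B, C, F, E]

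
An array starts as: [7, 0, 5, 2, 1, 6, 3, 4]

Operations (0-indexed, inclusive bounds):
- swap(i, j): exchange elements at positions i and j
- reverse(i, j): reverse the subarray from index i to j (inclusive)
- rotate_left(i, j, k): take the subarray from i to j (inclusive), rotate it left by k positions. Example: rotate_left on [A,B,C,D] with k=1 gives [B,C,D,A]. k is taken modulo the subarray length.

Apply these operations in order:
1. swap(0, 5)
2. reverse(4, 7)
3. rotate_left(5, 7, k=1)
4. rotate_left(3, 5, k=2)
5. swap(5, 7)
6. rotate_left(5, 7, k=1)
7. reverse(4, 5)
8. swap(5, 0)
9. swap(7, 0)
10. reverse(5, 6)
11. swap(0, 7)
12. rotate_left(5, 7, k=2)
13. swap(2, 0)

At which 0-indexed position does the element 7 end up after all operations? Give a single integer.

Answer: 3

Derivation:
After 1 (swap(0, 5)): [6, 0, 5, 2, 1, 7, 3, 4]
After 2 (reverse(4, 7)): [6, 0, 5, 2, 4, 3, 7, 1]
After 3 (rotate_left(5, 7, k=1)): [6, 0, 5, 2, 4, 7, 1, 3]
After 4 (rotate_left(3, 5, k=2)): [6, 0, 5, 7, 2, 4, 1, 3]
After 5 (swap(5, 7)): [6, 0, 5, 7, 2, 3, 1, 4]
After 6 (rotate_left(5, 7, k=1)): [6, 0, 5, 7, 2, 1, 4, 3]
After 7 (reverse(4, 5)): [6, 0, 5, 7, 1, 2, 4, 3]
After 8 (swap(5, 0)): [2, 0, 5, 7, 1, 6, 4, 3]
After 9 (swap(7, 0)): [3, 0, 5, 7, 1, 6, 4, 2]
After 10 (reverse(5, 6)): [3, 0, 5, 7, 1, 4, 6, 2]
After 11 (swap(0, 7)): [2, 0, 5, 7, 1, 4, 6, 3]
After 12 (rotate_left(5, 7, k=2)): [2, 0, 5, 7, 1, 3, 4, 6]
After 13 (swap(2, 0)): [5, 0, 2, 7, 1, 3, 4, 6]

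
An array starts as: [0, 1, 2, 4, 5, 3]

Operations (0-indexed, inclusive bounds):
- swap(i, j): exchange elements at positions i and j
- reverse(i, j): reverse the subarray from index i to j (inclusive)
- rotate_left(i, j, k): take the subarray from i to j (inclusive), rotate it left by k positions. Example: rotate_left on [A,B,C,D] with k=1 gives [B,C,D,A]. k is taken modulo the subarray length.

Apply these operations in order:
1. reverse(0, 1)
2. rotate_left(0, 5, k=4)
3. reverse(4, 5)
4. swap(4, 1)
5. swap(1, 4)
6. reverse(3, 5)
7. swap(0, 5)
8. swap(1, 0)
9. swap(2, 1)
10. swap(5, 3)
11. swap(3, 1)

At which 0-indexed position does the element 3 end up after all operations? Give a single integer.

Answer: 0

Derivation:
After 1 (reverse(0, 1)): [1, 0, 2, 4, 5, 3]
After 2 (rotate_left(0, 5, k=4)): [5, 3, 1, 0, 2, 4]
After 3 (reverse(4, 5)): [5, 3, 1, 0, 4, 2]
After 4 (swap(4, 1)): [5, 4, 1, 0, 3, 2]
After 5 (swap(1, 4)): [5, 3, 1, 0, 4, 2]
After 6 (reverse(3, 5)): [5, 3, 1, 2, 4, 0]
After 7 (swap(0, 5)): [0, 3, 1, 2, 4, 5]
After 8 (swap(1, 0)): [3, 0, 1, 2, 4, 5]
After 9 (swap(2, 1)): [3, 1, 0, 2, 4, 5]
After 10 (swap(5, 3)): [3, 1, 0, 5, 4, 2]
After 11 (swap(3, 1)): [3, 5, 0, 1, 4, 2]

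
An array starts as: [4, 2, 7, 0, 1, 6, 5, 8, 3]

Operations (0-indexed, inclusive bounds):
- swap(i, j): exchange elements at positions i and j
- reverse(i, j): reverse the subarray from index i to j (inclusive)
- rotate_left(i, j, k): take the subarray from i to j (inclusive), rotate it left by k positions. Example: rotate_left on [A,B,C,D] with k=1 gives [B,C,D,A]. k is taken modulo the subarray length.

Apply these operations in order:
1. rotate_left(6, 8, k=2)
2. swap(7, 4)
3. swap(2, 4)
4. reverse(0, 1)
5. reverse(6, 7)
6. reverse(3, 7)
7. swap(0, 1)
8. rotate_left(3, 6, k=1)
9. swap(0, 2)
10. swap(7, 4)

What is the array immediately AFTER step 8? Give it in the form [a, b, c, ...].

After 1 (rotate_left(6, 8, k=2)): [4, 2, 7, 0, 1, 6, 3, 5, 8]
After 2 (swap(7, 4)): [4, 2, 7, 0, 5, 6, 3, 1, 8]
After 3 (swap(2, 4)): [4, 2, 5, 0, 7, 6, 3, 1, 8]
After 4 (reverse(0, 1)): [2, 4, 5, 0, 7, 6, 3, 1, 8]
After 5 (reverse(6, 7)): [2, 4, 5, 0, 7, 6, 1, 3, 8]
After 6 (reverse(3, 7)): [2, 4, 5, 3, 1, 6, 7, 0, 8]
After 7 (swap(0, 1)): [4, 2, 5, 3, 1, 6, 7, 0, 8]
After 8 (rotate_left(3, 6, k=1)): [4, 2, 5, 1, 6, 7, 3, 0, 8]

Answer: [4, 2, 5, 1, 6, 7, 3, 0, 8]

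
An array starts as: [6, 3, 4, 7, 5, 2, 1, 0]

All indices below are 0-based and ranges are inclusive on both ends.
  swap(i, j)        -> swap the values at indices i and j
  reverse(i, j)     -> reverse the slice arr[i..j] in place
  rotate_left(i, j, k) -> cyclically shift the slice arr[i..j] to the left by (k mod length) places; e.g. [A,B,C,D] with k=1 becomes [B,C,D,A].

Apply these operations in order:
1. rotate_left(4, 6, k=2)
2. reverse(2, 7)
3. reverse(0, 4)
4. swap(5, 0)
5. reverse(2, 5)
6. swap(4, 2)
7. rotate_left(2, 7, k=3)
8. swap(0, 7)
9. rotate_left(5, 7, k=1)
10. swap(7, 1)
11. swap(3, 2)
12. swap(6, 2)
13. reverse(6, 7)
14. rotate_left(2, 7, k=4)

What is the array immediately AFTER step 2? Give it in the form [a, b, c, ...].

After 1 (rotate_left(4, 6, k=2)): [6, 3, 4, 7, 1, 5, 2, 0]
After 2 (reverse(2, 7)): [6, 3, 0, 2, 5, 1, 7, 4]

Answer: [6, 3, 0, 2, 5, 1, 7, 4]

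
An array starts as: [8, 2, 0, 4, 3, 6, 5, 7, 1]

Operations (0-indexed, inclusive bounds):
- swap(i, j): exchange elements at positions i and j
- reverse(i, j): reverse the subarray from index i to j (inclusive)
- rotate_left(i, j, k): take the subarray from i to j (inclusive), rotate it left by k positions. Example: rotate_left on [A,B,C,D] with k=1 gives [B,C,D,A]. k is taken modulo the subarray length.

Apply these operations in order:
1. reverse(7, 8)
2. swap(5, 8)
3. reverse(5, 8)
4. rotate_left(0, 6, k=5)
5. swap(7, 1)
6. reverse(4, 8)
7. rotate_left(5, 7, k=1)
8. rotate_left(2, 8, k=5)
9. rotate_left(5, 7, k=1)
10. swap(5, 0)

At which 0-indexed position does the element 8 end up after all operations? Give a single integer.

After 1 (reverse(7, 8)): [8, 2, 0, 4, 3, 6, 5, 1, 7]
After 2 (swap(5, 8)): [8, 2, 0, 4, 3, 7, 5, 1, 6]
After 3 (reverse(5, 8)): [8, 2, 0, 4, 3, 6, 1, 5, 7]
After 4 (rotate_left(0, 6, k=5)): [6, 1, 8, 2, 0, 4, 3, 5, 7]
After 5 (swap(7, 1)): [6, 5, 8, 2, 0, 4, 3, 1, 7]
After 6 (reverse(4, 8)): [6, 5, 8, 2, 7, 1, 3, 4, 0]
After 7 (rotate_left(5, 7, k=1)): [6, 5, 8, 2, 7, 3, 4, 1, 0]
After 8 (rotate_left(2, 8, k=5)): [6, 5, 1, 0, 8, 2, 7, 3, 4]
After 9 (rotate_left(5, 7, k=1)): [6, 5, 1, 0, 8, 7, 3, 2, 4]
After 10 (swap(5, 0)): [7, 5, 1, 0, 8, 6, 3, 2, 4]

Answer: 4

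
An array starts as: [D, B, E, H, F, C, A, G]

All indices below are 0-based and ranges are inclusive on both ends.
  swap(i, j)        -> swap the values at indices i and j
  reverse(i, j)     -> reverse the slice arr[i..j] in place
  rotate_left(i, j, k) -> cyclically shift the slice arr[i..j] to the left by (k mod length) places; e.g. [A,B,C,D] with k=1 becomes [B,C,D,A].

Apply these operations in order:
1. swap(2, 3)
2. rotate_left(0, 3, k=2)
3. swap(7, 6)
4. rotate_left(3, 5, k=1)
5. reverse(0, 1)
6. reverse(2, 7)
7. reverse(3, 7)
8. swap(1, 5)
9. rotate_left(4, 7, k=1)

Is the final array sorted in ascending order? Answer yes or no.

After 1 (swap(2, 3)): [D, B, H, E, F, C, A, G]
After 2 (rotate_left(0, 3, k=2)): [H, E, D, B, F, C, A, G]
After 3 (swap(7, 6)): [H, E, D, B, F, C, G, A]
After 4 (rotate_left(3, 5, k=1)): [H, E, D, F, C, B, G, A]
After 5 (reverse(0, 1)): [E, H, D, F, C, B, G, A]
After 6 (reverse(2, 7)): [E, H, A, G, B, C, F, D]
After 7 (reverse(3, 7)): [E, H, A, D, F, C, B, G]
After 8 (swap(1, 5)): [E, C, A, D, F, H, B, G]
After 9 (rotate_left(4, 7, k=1)): [E, C, A, D, H, B, G, F]

Answer: no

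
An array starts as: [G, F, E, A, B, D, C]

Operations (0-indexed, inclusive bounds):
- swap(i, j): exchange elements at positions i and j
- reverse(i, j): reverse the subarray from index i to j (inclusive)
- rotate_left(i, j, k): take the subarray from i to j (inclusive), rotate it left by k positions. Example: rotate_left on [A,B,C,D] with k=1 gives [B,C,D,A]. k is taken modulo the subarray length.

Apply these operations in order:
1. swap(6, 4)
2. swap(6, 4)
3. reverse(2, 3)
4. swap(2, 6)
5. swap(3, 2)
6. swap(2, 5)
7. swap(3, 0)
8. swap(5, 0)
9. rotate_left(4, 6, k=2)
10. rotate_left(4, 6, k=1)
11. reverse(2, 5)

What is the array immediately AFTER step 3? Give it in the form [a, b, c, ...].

Answer: [G, F, A, E, B, D, C]

Derivation:
After 1 (swap(6, 4)): [G, F, E, A, C, D, B]
After 2 (swap(6, 4)): [G, F, E, A, B, D, C]
After 3 (reverse(2, 3)): [G, F, A, E, B, D, C]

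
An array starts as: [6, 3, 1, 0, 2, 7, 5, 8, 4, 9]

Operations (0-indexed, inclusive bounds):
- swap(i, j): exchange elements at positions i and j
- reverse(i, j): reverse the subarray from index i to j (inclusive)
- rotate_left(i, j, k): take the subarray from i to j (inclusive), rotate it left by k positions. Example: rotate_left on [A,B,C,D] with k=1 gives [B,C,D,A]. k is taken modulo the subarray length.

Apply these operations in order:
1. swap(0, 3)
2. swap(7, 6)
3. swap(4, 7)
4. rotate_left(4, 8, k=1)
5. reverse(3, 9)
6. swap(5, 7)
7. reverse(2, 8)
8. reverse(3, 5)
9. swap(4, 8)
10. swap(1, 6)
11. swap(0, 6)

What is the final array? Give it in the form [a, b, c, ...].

After 1 (swap(0, 3)): [0, 3, 1, 6, 2, 7, 5, 8, 4, 9]
After 2 (swap(7, 6)): [0, 3, 1, 6, 2, 7, 8, 5, 4, 9]
After 3 (swap(4, 7)): [0, 3, 1, 6, 5, 7, 8, 2, 4, 9]
After 4 (rotate_left(4, 8, k=1)): [0, 3, 1, 6, 7, 8, 2, 4, 5, 9]
After 5 (reverse(3, 9)): [0, 3, 1, 9, 5, 4, 2, 8, 7, 6]
After 6 (swap(5, 7)): [0, 3, 1, 9, 5, 8, 2, 4, 7, 6]
After 7 (reverse(2, 8)): [0, 3, 7, 4, 2, 8, 5, 9, 1, 6]
After 8 (reverse(3, 5)): [0, 3, 7, 8, 2, 4, 5, 9, 1, 6]
After 9 (swap(4, 8)): [0, 3, 7, 8, 1, 4, 5, 9, 2, 6]
After 10 (swap(1, 6)): [0, 5, 7, 8, 1, 4, 3, 9, 2, 6]
After 11 (swap(0, 6)): [3, 5, 7, 8, 1, 4, 0, 9, 2, 6]

Answer: [3, 5, 7, 8, 1, 4, 0, 9, 2, 6]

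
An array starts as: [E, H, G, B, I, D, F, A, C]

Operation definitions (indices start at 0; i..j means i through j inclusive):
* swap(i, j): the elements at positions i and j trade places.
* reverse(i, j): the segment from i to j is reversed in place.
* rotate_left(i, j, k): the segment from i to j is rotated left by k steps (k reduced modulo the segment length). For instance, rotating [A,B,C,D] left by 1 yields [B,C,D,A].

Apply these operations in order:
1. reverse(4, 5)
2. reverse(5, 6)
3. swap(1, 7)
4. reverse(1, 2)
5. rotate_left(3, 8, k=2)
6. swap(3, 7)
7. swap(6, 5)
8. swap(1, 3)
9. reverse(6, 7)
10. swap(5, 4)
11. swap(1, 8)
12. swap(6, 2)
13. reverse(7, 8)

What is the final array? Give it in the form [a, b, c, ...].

Answer: [E, D, F, G, C, I, A, B, H]

Derivation:
After 1 (reverse(4, 5)): [E, H, G, B, D, I, F, A, C]
After 2 (reverse(5, 6)): [E, H, G, B, D, F, I, A, C]
After 3 (swap(1, 7)): [E, A, G, B, D, F, I, H, C]
After 4 (reverse(1, 2)): [E, G, A, B, D, F, I, H, C]
After 5 (rotate_left(3, 8, k=2)): [E, G, A, F, I, H, C, B, D]
After 6 (swap(3, 7)): [E, G, A, B, I, H, C, F, D]
After 7 (swap(6, 5)): [E, G, A, B, I, C, H, F, D]
After 8 (swap(1, 3)): [E, B, A, G, I, C, H, F, D]
After 9 (reverse(6, 7)): [E, B, A, G, I, C, F, H, D]
After 10 (swap(5, 4)): [E, B, A, G, C, I, F, H, D]
After 11 (swap(1, 8)): [E, D, A, G, C, I, F, H, B]
After 12 (swap(6, 2)): [E, D, F, G, C, I, A, H, B]
After 13 (reverse(7, 8)): [E, D, F, G, C, I, A, B, H]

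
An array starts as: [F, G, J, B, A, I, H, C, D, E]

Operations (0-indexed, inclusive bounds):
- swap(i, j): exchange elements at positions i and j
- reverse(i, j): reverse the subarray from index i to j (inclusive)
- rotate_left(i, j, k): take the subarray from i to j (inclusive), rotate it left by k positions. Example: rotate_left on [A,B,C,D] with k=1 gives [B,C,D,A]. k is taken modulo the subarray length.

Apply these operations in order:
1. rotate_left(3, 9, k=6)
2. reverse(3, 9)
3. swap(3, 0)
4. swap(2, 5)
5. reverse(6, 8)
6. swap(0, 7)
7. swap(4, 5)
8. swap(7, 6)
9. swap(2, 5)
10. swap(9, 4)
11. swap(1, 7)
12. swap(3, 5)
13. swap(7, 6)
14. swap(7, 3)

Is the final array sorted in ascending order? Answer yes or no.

Answer: yes

Derivation:
After 1 (rotate_left(3, 9, k=6)): [F, G, J, E, B, A, I, H, C, D]
After 2 (reverse(3, 9)): [F, G, J, D, C, H, I, A, B, E]
After 3 (swap(3, 0)): [D, G, J, F, C, H, I, A, B, E]
After 4 (swap(2, 5)): [D, G, H, F, C, J, I, A, B, E]
After 5 (reverse(6, 8)): [D, G, H, F, C, J, B, A, I, E]
After 6 (swap(0, 7)): [A, G, H, F, C, J, B, D, I, E]
After 7 (swap(4, 5)): [A, G, H, F, J, C, B, D, I, E]
After 8 (swap(7, 6)): [A, G, H, F, J, C, D, B, I, E]
After 9 (swap(2, 5)): [A, G, C, F, J, H, D, B, I, E]
After 10 (swap(9, 4)): [A, G, C, F, E, H, D, B, I, J]
After 11 (swap(1, 7)): [A, B, C, F, E, H, D, G, I, J]
After 12 (swap(3, 5)): [A, B, C, H, E, F, D, G, I, J]
After 13 (swap(7, 6)): [A, B, C, H, E, F, G, D, I, J]
After 14 (swap(7, 3)): [A, B, C, D, E, F, G, H, I, J]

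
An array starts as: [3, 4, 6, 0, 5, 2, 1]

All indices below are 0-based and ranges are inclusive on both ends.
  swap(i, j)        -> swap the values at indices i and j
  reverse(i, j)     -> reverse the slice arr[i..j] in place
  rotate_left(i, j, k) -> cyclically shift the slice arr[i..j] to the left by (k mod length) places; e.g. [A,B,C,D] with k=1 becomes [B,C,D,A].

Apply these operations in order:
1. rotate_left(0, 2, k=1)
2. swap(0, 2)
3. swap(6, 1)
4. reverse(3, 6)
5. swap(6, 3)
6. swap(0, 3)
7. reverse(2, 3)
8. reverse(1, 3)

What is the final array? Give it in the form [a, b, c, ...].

After 1 (rotate_left(0, 2, k=1)): [4, 6, 3, 0, 5, 2, 1]
After 2 (swap(0, 2)): [3, 6, 4, 0, 5, 2, 1]
After 3 (swap(6, 1)): [3, 1, 4, 0, 5, 2, 6]
After 4 (reverse(3, 6)): [3, 1, 4, 6, 2, 5, 0]
After 5 (swap(6, 3)): [3, 1, 4, 0, 2, 5, 6]
After 6 (swap(0, 3)): [0, 1, 4, 3, 2, 5, 6]
After 7 (reverse(2, 3)): [0, 1, 3, 4, 2, 5, 6]
After 8 (reverse(1, 3)): [0, 4, 3, 1, 2, 5, 6]

Answer: [0, 4, 3, 1, 2, 5, 6]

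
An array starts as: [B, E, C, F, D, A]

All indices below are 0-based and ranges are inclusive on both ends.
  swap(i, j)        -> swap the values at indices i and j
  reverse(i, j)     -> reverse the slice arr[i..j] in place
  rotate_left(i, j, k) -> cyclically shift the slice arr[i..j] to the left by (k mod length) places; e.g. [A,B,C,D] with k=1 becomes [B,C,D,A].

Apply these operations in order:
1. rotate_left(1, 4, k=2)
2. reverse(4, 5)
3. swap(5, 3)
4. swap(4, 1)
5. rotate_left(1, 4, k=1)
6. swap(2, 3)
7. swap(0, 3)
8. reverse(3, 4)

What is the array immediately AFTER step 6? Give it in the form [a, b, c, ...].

Answer: [B, D, F, C, A, E]

Derivation:
After 1 (rotate_left(1, 4, k=2)): [B, F, D, E, C, A]
After 2 (reverse(4, 5)): [B, F, D, E, A, C]
After 3 (swap(5, 3)): [B, F, D, C, A, E]
After 4 (swap(4, 1)): [B, A, D, C, F, E]
After 5 (rotate_left(1, 4, k=1)): [B, D, C, F, A, E]
After 6 (swap(2, 3)): [B, D, F, C, A, E]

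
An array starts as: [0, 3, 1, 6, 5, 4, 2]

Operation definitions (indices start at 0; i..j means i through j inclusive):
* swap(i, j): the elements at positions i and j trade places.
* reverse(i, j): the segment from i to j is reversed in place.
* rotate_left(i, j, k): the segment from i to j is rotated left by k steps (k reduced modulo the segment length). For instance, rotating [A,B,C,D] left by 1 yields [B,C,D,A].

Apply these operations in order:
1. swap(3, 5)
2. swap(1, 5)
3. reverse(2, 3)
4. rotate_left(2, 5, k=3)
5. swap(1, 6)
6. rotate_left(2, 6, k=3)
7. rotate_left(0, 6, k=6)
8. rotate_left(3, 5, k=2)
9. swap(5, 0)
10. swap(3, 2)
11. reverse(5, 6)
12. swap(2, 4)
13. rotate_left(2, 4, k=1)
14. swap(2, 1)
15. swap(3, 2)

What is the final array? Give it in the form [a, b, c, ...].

After 1 (swap(3, 5)): [0, 3, 1, 4, 5, 6, 2]
After 2 (swap(1, 5)): [0, 6, 1, 4, 5, 3, 2]
After 3 (reverse(2, 3)): [0, 6, 4, 1, 5, 3, 2]
After 4 (rotate_left(2, 5, k=3)): [0, 6, 3, 4, 1, 5, 2]
After 5 (swap(1, 6)): [0, 2, 3, 4, 1, 5, 6]
After 6 (rotate_left(2, 6, k=3)): [0, 2, 5, 6, 3, 4, 1]
After 7 (rotate_left(0, 6, k=6)): [1, 0, 2, 5, 6, 3, 4]
After 8 (rotate_left(3, 5, k=2)): [1, 0, 2, 3, 5, 6, 4]
After 9 (swap(5, 0)): [6, 0, 2, 3, 5, 1, 4]
After 10 (swap(3, 2)): [6, 0, 3, 2, 5, 1, 4]
After 11 (reverse(5, 6)): [6, 0, 3, 2, 5, 4, 1]
After 12 (swap(2, 4)): [6, 0, 5, 2, 3, 4, 1]
After 13 (rotate_left(2, 4, k=1)): [6, 0, 2, 3, 5, 4, 1]
After 14 (swap(2, 1)): [6, 2, 0, 3, 5, 4, 1]
After 15 (swap(3, 2)): [6, 2, 3, 0, 5, 4, 1]

Answer: [6, 2, 3, 0, 5, 4, 1]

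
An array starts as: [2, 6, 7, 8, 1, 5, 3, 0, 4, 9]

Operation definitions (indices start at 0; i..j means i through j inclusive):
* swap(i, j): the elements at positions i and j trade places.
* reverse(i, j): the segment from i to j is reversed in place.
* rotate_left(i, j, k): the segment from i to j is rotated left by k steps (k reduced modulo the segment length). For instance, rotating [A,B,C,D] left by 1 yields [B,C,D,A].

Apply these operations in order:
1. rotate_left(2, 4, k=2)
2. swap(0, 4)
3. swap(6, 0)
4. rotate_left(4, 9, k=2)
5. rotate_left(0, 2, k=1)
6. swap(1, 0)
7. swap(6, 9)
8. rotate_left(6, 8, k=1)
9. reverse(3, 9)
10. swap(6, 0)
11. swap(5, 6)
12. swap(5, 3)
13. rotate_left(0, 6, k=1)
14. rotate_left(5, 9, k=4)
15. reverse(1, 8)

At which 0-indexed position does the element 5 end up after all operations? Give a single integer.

After 1 (rotate_left(2, 4, k=2)): [2, 6, 1, 7, 8, 5, 3, 0, 4, 9]
After 2 (swap(0, 4)): [8, 6, 1, 7, 2, 5, 3, 0, 4, 9]
After 3 (swap(6, 0)): [3, 6, 1, 7, 2, 5, 8, 0, 4, 9]
After 4 (rotate_left(4, 9, k=2)): [3, 6, 1, 7, 8, 0, 4, 9, 2, 5]
After 5 (rotate_left(0, 2, k=1)): [6, 1, 3, 7, 8, 0, 4, 9, 2, 5]
After 6 (swap(1, 0)): [1, 6, 3, 7, 8, 0, 4, 9, 2, 5]
After 7 (swap(6, 9)): [1, 6, 3, 7, 8, 0, 5, 9, 2, 4]
After 8 (rotate_left(6, 8, k=1)): [1, 6, 3, 7, 8, 0, 9, 2, 5, 4]
After 9 (reverse(3, 9)): [1, 6, 3, 4, 5, 2, 9, 0, 8, 7]
After 10 (swap(6, 0)): [9, 6, 3, 4, 5, 2, 1, 0, 8, 7]
After 11 (swap(5, 6)): [9, 6, 3, 4, 5, 1, 2, 0, 8, 7]
After 12 (swap(5, 3)): [9, 6, 3, 1, 5, 4, 2, 0, 8, 7]
After 13 (rotate_left(0, 6, k=1)): [6, 3, 1, 5, 4, 2, 9, 0, 8, 7]
After 14 (rotate_left(5, 9, k=4)): [6, 3, 1, 5, 4, 7, 2, 9, 0, 8]
After 15 (reverse(1, 8)): [6, 0, 9, 2, 7, 4, 5, 1, 3, 8]

Answer: 6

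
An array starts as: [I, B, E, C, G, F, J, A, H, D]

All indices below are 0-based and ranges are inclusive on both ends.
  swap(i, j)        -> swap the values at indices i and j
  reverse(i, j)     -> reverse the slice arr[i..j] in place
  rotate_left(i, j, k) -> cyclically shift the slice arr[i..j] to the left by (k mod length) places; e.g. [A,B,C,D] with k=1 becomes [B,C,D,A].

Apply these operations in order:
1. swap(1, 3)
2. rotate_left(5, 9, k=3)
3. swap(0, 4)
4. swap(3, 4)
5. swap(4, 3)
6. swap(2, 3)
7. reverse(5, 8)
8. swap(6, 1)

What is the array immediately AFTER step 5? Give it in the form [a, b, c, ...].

After 1 (swap(1, 3)): [I, C, E, B, G, F, J, A, H, D]
After 2 (rotate_left(5, 9, k=3)): [I, C, E, B, G, H, D, F, J, A]
After 3 (swap(0, 4)): [G, C, E, B, I, H, D, F, J, A]
After 4 (swap(3, 4)): [G, C, E, I, B, H, D, F, J, A]
After 5 (swap(4, 3)): [G, C, E, B, I, H, D, F, J, A]

Answer: [G, C, E, B, I, H, D, F, J, A]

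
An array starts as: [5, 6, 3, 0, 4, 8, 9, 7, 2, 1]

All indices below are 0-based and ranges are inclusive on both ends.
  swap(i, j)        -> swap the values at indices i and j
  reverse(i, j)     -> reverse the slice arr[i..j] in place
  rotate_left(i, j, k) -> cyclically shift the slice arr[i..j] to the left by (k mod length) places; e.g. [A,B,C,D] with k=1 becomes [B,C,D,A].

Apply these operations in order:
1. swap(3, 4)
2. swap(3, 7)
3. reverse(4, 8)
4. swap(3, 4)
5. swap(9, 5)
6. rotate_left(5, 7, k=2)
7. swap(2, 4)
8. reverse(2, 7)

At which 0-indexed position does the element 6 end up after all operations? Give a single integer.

After 1 (swap(3, 4)): [5, 6, 3, 4, 0, 8, 9, 7, 2, 1]
After 2 (swap(3, 7)): [5, 6, 3, 7, 0, 8, 9, 4, 2, 1]
After 3 (reverse(4, 8)): [5, 6, 3, 7, 2, 4, 9, 8, 0, 1]
After 4 (swap(3, 4)): [5, 6, 3, 2, 7, 4, 9, 8, 0, 1]
After 5 (swap(9, 5)): [5, 6, 3, 2, 7, 1, 9, 8, 0, 4]
After 6 (rotate_left(5, 7, k=2)): [5, 6, 3, 2, 7, 8, 1, 9, 0, 4]
After 7 (swap(2, 4)): [5, 6, 7, 2, 3, 8, 1, 9, 0, 4]
After 8 (reverse(2, 7)): [5, 6, 9, 1, 8, 3, 2, 7, 0, 4]

Answer: 1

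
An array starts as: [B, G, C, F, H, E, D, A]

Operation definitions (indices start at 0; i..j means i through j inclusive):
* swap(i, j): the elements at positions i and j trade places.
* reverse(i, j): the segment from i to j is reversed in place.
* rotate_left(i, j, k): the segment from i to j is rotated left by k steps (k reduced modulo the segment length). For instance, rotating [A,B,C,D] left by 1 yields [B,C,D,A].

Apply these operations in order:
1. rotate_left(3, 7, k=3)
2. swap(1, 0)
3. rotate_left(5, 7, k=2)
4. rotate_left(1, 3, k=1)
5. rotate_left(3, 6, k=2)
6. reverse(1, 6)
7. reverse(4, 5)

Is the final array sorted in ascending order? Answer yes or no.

After 1 (rotate_left(3, 7, k=3)): [B, G, C, D, A, F, H, E]
After 2 (swap(1, 0)): [G, B, C, D, A, F, H, E]
After 3 (rotate_left(5, 7, k=2)): [G, B, C, D, A, E, F, H]
After 4 (rotate_left(1, 3, k=1)): [G, C, D, B, A, E, F, H]
After 5 (rotate_left(3, 6, k=2)): [G, C, D, E, F, B, A, H]
After 6 (reverse(1, 6)): [G, A, B, F, E, D, C, H]
After 7 (reverse(4, 5)): [G, A, B, F, D, E, C, H]

Answer: no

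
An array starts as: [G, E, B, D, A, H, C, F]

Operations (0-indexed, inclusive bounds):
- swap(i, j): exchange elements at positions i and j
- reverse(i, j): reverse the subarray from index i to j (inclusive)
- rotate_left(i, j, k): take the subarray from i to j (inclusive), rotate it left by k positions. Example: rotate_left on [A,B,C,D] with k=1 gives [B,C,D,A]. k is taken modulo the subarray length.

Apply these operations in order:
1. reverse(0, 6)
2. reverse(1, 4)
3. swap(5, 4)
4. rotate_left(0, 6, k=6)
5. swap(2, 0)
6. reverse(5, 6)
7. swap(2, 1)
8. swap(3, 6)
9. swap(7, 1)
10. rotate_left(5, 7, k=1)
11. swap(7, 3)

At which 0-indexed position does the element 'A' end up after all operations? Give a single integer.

After 1 (reverse(0, 6)): [C, H, A, D, B, E, G, F]
After 2 (reverse(1, 4)): [C, B, D, A, H, E, G, F]
After 3 (swap(5, 4)): [C, B, D, A, E, H, G, F]
After 4 (rotate_left(0, 6, k=6)): [G, C, B, D, A, E, H, F]
After 5 (swap(2, 0)): [B, C, G, D, A, E, H, F]
After 6 (reverse(5, 6)): [B, C, G, D, A, H, E, F]
After 7 (swap(2, 1)): [B, G, C, D, A, H, E, F]
After 8 (swap(3, 6)): [B, G, C, E, A, H, D, F]
After 9 (swap(7, 1)): [B, F, C, E, A, H, D, G]
After 10 (rotate_left(5, 7, k=1)): [B, F, C, E, A, D, G, H]
After 11 (swap(7, 3)): [B, F, C, H, A, D, G, E]

Answer: 4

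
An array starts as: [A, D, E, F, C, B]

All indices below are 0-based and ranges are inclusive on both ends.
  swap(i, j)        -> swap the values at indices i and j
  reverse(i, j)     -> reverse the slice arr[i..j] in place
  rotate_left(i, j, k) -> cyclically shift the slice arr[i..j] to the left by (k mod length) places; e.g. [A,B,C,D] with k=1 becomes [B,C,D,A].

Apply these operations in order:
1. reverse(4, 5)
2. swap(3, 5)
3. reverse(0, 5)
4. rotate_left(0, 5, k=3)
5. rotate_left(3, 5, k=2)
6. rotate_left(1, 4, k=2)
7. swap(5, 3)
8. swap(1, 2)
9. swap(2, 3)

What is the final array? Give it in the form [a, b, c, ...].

After 1 (reverse(4, 5)): [A, D, E, F, B, C]
After 2 (swap(3, 5)): [A, D, E, C, B, F]
After 3 (reverse(0, 5)): [F, B, C, E, D, A]
After 4 (rotate_left(0, 5, k=3)): [E, D, A, F, B, C]
After 5 (rotate_left(3, 5, k=2)): [E, D, A, C, F, B]
After 6 (rotate_left(1, 4, k=2)): [E, C, F, D, A, B]
After 7 (swap(5, 3)): [E, C, F, B, A, D]
After 8 (swap(1, 2)): [E, F, C, B, A, D]
After 9 (swap(2, 3)): [E, F, B, C, A, D]

Answer: [E, F, B, C, A, D]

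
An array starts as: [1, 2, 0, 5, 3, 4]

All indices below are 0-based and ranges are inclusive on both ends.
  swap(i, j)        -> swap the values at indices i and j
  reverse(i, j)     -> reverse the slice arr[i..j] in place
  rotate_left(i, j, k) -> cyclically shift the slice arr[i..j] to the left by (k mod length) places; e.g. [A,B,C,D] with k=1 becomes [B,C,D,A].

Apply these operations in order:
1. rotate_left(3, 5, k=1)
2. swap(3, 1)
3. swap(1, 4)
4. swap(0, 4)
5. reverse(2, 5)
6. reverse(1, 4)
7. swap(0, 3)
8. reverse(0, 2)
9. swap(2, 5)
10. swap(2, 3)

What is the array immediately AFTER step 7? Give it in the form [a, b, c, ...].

After 1 (rotate_left(3, 5, k=1)): [1, 2, 0, 3, 4, 5]
After 2 (swap(3, 1)): [1, 3, 0, 2, 4, 5]
After 3 (swap(1, 4)): [1, 4, 0, 2, 3, 5]
After 4 (swap(0, 4)): [3, 4, 0, 2, 1, 5]
After 5 (reverse(2, 5)): [3, 4, 5, 1, 2, 0]
After 6 (reverse(1, 4)): [3, 2, 1, 5, 4, 0]
After 7 (swap(0, 3)): [5, 2, 1, 3, 4, 0]

Answer: [5, 2, 1, 3, 4, 0]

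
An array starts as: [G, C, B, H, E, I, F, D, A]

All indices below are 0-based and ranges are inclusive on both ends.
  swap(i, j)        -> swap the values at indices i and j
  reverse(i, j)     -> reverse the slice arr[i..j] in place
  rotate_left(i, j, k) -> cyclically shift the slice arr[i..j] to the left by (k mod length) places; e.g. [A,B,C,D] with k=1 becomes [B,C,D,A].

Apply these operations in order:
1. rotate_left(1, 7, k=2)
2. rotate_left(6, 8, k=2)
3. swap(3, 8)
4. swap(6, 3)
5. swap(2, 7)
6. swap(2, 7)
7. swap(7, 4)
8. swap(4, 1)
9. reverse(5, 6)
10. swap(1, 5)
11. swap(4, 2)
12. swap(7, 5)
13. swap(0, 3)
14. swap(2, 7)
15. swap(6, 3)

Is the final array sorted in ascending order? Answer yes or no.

Answer: yes

Derivation:
After 1 (rotate_left(1, 7, k=2)): [G, H, E, I, F, D, C, B, A]
After 2 (rotate_left(6, 8, k=2)): [G, H, E, I, F, D, A, C, B]
After 3 (swap(3, 8)): [G, H, E, B, F, D, A, C, I]
After 4 (swap(6, 3)): [G, H, E, A, F, D, B, C, I]
After 5 (swap(2, 7)): [G, H, C, A, F, D, B, E, I]
After 6 (swap(2, 7)): [G, H, E, A, F, D, B, C, I]
After 7 (swap(7, 4)): [G, H, E, A, C, D, B, F, I]
After 8 (swap(4, 1)): [G, C, E, A, H, D, B, F, I]
After 9 (reverse(5, 6)): [G, C, E, A, H, B, D, F, I]
After 10 (swap(1, 5)): [G, B, E, A, H, C, D, F, I]
After 11 (swap(4, 2)): [G, B, H, A, E, C, D, F, I]
After 12 (swap(7, 5)): [G, B, H, A, E, F, D, C, I]
After 13 (swap(0, 3)): [A, B, H, G, E, F, D, C, I]
After 14 (swap(2, 7)): [A, B, C, G, E, F, D, H, I]
After 15 (swap(6, 3)): [A, B, C, D, E, F, G, H, I]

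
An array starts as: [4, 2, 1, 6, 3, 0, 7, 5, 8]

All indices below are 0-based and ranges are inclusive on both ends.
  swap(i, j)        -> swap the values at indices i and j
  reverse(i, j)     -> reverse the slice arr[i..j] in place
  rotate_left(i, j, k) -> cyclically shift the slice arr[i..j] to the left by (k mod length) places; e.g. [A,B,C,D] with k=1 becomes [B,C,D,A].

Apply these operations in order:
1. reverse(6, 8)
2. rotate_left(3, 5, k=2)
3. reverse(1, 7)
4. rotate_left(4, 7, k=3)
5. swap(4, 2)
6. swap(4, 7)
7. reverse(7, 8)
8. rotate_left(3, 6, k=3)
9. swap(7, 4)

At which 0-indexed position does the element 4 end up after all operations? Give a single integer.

Answer: 0

Derivation:
After 1 (reverse(6, 8)): [4, 2, 1, 6, 3, 0, 8, 5, 7]
After 2 (rotate_left(3, 5, k=2)): [4, 2, 1, 0, 6, 3, 8, 5, 7]
After 3 (reverse(1, 7)): [4, 5, 8, 3, 6, 0, 1, 2, 7]
After 4 (rotate_left(4, 7, k=3)): [4, 5, 8, 3, 2, 6, 0, 1, 7]
After 5 (swap(4, 2)): [4, 5, 2, 3, 8, 6, 0, 1, 7]
After 6 (swap(4, 7)): [4, 5, 2, 3, 1, 6, 0, 8, 7]
After 7 (reverse(7, 8)): [4, 5, 2, 3, 1, 6, 0, 7, 8]
After 8 (rotate_left(3, 6, k=3)): [4, 5, 2, 0, 3, 1, 6, 7, 8]
After 9 (swap(7, 4)): [4, 5, 2, 0, 7, 1, 6, 3, 8]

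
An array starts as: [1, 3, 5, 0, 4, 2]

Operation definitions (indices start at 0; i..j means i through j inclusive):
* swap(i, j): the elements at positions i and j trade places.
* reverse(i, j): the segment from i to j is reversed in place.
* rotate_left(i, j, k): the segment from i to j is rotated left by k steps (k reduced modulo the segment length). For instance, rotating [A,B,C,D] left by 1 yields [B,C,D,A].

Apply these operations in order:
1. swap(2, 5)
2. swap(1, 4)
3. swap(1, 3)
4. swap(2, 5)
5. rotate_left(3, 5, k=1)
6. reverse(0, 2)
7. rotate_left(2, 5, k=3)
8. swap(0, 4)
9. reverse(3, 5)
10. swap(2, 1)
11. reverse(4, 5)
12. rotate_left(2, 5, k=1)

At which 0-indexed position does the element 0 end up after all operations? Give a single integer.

After 1 (swap(2, 5)): [1, 3, 2, 0, 4, 5]
After 2 (swap(1, 4)): [1, 4, 2, 0, 3, 5]
After 3 (swap(1, 3)): [1, 0, 2, 4, 3, 5]
After 4 (swap(2, 5)): [1, 0, 5, 4, 3, 2]
After 5 (rotate_left(3, 5, k=1)): [1, 0, 5, 3, 2, 4]
After 6 (reverse(0, 2)): [5, 0, 1, 3, 2, 4]
After 7 (rotate_left(2, 5, k=3)): [5, 0, 4, 1, 3, 2]
After 8 (swap(0, 4)): [3, 0, 4, 1, 5, 2]
After 9 (reverse(3, 5)): [3, 0, 4, 2, 5, 1]
After 10 (swap(2, 1)): [3, 4, 0, 2, 5, 1]
After 11 (reverse(4, 5)): [3, 4, 0, 2, 1, 5]
After 12 (rotate_left(2, 5, k=1)): [3, 4, 2, 1, 5, 0]

Answer: 5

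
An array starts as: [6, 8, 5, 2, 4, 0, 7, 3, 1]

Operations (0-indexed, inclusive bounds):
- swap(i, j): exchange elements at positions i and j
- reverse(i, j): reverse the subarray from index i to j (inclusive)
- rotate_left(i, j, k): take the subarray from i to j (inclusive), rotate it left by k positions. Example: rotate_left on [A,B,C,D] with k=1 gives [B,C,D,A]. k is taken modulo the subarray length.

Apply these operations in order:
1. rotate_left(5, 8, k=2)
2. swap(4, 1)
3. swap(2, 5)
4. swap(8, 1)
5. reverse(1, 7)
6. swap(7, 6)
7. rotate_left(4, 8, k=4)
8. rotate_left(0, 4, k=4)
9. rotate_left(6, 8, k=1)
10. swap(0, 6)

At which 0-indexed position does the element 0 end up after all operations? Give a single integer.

Answer: 2

Derivation:
After 1 (rotate_left(5, 8, k=2)): [6, 8, 5, 2, 4, 3, 1, 0, 7]
After 2 (swap(4, 1)): [6, 4, 5, 2, 8, 3, 1, 0, 7]
After 3 (swap(2, 5)): [6, 4, 3, 2, 8, 5, 1, 0, 7]
After 4 (swap(8, 1)): [6, 7, 3, 2, 8, 5, 1, 0, 4]
After 5 (reverse(1, 7)): [6, 0, 1, 5, 8, 2, 3, 7, 4]
After 6 (swap(7, 6)): [6, 0, 1, 5, 8, 2, 7, 3, 4]
After 7 (rotate_left(4, 8, k=4)): [6, 0, 1, 5, 4, 8, 2, 7, 3]
After 8 (rotate_left(0, 4, k=4)): [4, 6, 0, 1, 5, 8, 2, 7, 3]
After 9 (rotate_left(6, 8, k=1)): [4, 6, 0, 1, 5, 8, 7, 3, 2]
After 10 (swap(0, 6)): [7, 6, 0, 1, 5, 8, 4, 3, 2]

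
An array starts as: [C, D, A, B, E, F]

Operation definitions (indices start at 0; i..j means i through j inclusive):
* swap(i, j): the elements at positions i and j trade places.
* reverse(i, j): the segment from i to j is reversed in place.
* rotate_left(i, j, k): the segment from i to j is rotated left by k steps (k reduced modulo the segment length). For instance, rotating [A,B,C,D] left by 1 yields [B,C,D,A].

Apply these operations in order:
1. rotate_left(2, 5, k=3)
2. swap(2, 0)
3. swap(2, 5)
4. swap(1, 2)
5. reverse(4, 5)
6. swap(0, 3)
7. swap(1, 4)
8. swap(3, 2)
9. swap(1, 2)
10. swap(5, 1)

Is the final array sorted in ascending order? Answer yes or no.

After 1 (rotate_left(2, 5, k=3)): [C, D, F, A, B, E]
After 2 (swap(2, 0)): [F, D, C, A, B, E]
After 3 (swap(2, 5)): [F, D, E, A, B, C]
After 4 (swap(1, 2)): [F, E, D, A, B, C]
After 5 (reverse(4, 5)): [F, E, D, A, C, B]
After 6 (swap(0, 3)): [A, E, D, F, C, B]
After 7 (swap(1, 4)): [A, C, D, F, E, B]
After 8 (swap(3, 2)): [A, C, F, D, E, B]
After 9 (swap(1, 2)): [A, F, C, D, E, B]
After 10 (swap(5, 1)): [A, B, C, D, E, F]

Answer: yes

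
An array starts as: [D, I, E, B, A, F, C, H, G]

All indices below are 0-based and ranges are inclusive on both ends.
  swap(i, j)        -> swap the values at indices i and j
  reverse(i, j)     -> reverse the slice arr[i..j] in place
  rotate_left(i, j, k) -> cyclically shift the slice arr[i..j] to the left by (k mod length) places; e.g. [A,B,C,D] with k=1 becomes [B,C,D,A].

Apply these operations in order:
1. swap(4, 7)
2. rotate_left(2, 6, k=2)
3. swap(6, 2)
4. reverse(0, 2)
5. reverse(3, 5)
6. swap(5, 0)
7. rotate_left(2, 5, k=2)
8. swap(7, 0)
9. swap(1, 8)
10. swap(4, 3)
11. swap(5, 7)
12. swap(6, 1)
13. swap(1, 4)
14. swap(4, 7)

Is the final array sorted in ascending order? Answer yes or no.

Answer: yes

Derivation:
After 1 (swap(4, 7)): [D, I, E, B, H, F, C, A, G]
After 2 (rotate_left(2, 6, k=2)): [D, I, H, F, C, E, B, A, G]
After 3 (swap(6, 2)): [D, I, B, F, C, E, H, A, G]
After 4 (reverse(0, 2)): [B, I, D, F, C, E, H, A, G]
After 5 (reverse(3, 5)): [B, I, D, E, C, F, H, A, G]
After 6 (swap(5, 0)): [F, I, D, E, C, B, H, A, G]
After 7 (rotate_left(2, 5, k=2)): [F, I, C, B, D, E, H, A, G]
After 8 (swap(7, 0)): [A, I, C, B, D, E, H, F, G]
After 9 (swap(1, 8)): [A, G, C, B, D, E, H, F, I]
After 10 (swap(4, 3)): [A, G, C, D, B, E, H, F, I]
After 11 (swap(5, 7)): [A, G, C, D, B, F, H, E, I]
After 12 (swap(6, 1)): [A, H, C, D, B, F, G, E, I]
After 13 (swap(1, 4)): [A, B, C, D, H, F, G, E, I]
After 14 (swap(4, 7)): [A, B, C, D, E, F, G, H, I]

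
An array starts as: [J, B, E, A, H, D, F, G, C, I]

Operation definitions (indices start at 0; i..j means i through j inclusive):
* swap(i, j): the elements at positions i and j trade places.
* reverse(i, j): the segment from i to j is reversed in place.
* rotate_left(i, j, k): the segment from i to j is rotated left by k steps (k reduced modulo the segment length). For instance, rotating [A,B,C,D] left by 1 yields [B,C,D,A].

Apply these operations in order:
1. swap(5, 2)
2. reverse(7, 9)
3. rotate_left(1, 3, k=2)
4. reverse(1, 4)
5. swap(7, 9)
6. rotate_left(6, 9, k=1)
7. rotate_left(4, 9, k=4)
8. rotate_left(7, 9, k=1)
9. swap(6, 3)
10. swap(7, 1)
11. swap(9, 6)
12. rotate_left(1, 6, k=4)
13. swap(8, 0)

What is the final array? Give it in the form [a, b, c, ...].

After 1 (swap(5, 2)): [J, B, D, A, H, E, F, G, C, I]
After 2 (reverse(7, 9)): [J, B, D, A, H, E, F, I, C, G]
After 3 (rotate_left(1, 3, k=2)): [J, A, B, D, H, E, F, I, C, G]
After 4 (reverse(1, 4)): [J, H, D, B, A, E, F, I, C, G]
After 5 (swap(7, 9)): [J, H, D, B, A, E, F, G, C, I]
After 6 (rotate_left(6, 9, k=1)): [J, H, D, B, A, E, G, C, I, F]
After 7 (rotate_left(4, 9, k=4)): [J, H, D, B, I, F, A, E, G, C]
After 8 (rotate_left(7, 9, k=1)): [J, H, D, B, I, F, A, G, C, E]
After 9 (swap(6, 3)): [J, H, D, A, I, F, B, G, C, E]
After 10 (swap(7, 1)): [J, G, D, A, I, F, B, H, C, E]
After 11 (swap(9, 6)): [J, G, D, A, I, F, E, H, C, B]
After 12 (rotate_left(1, 6, k=4)): [J, F, E, G, D, A, I, H, C, B]
After 13 (swap(8, 0)): [C, F, E, G, D, A, I, H, J, B]

Answer: [C, F, E, G, D, A, I, H, J, B]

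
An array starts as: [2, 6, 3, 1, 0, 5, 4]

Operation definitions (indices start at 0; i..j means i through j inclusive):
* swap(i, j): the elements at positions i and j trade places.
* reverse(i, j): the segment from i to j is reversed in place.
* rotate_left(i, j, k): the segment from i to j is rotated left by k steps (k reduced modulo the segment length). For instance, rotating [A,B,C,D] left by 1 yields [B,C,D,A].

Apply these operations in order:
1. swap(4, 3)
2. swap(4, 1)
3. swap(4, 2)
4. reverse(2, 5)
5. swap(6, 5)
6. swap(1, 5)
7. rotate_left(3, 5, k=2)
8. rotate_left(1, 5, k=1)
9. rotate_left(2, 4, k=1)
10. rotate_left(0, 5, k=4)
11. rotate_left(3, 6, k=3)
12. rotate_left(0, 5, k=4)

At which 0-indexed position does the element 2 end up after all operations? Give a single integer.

Answer: 4

Derivation:
After 1 (swap(4, 3)): [2, 6, 3, 0, 1, 5, 4]
After 2 (swap(4, 1)): [2, 1, 3, 0, 6, 5, 4]
After 3 (swap(4, 2)): [2, 1, 6, 0, 3, 5, 4]
After 4 (reverse(2, 5)): [2, 1, 5, 3, 0, 6, 4]
After 5 (swap(6, 5)): [2, 1, 5, 3, 0, 4, 6]
After 6 (swap(1, 5)): [2, 4, 5, 3, 0, 1, 6]
After 7 (rotate_left(3, 5, k=2)): [2, 4, 5, 1, 3, 0, 6]
After 8 (rotate_left(1, 5, k=1)): [2, 5, 1, 3, 0, 4, 6]
After 9 (rotate_left(2, 4, k=1)): [2, 5, 3, 0, 1, 4, 6]
After 10 (rotate_left(0, 5, k=4)): [1, 4, 2, 5, 3, 0, 6]
After 11 (rotate_left(3, 6, k=3)): [1, 4, 2, 6, 5, 3, 0]
After 12 (rotate_left(0, 5, k=4)): [5, 3, 1, 4, 2, 6, 0]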